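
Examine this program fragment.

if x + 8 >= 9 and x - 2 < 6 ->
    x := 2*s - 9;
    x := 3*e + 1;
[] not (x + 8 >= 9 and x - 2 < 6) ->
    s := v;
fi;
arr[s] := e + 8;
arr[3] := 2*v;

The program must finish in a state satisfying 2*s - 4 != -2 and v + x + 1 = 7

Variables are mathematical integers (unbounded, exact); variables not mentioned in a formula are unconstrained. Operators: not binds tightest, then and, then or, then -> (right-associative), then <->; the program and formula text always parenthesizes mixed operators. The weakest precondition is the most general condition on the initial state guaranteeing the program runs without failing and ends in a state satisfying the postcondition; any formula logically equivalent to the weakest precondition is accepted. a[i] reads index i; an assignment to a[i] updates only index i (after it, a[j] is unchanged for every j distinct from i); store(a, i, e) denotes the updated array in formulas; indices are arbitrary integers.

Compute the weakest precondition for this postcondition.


Working backward. After the program, the postcondition 2*s - 4 != -2 and v + x + 1 = 7 must hold; in canonical form it is 2*s != 2 and v + x = 6.
Before arr[3] := 2*v: 2*s != 2 and v + x = 6
Before arr[s] := e + 8: 2*s != 2 and v + x = 6
Then branch requires 2*s != 2 and 3*e + v = 5; else branch requires 2*v != 2 and v + x = 6.
Before the if: ((x >= 1 and x < 8) -> (2*s != 2 and 3*e + v = 5)) and ((not (x >= 1 and x < 8)) -> (2*v != 2 and v + x = 6))
Answer: WP = ((x >= 1 and x < 8) -> (2*s != 2 and 3*e + v = 5)) and ((not (x >= 1 and x < 8)) -> (2*v != 2 and v + x = 6))


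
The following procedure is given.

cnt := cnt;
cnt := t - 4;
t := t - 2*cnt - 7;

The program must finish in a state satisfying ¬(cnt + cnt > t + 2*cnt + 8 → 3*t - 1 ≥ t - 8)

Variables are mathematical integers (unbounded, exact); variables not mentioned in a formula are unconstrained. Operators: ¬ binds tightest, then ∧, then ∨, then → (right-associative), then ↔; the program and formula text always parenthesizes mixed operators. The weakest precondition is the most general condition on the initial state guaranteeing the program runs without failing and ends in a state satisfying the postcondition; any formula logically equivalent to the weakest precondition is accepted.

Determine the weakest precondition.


Working backward. After the program, the postcondition ¬(cnt + cnt > t + 2*cnt + 8 → 3*t - 1 ≥ t - 8) must hold; in canonical form it is ¬(t < -8 → 2*t ≥ -7).
Before t := t - 2*cnt - 7: ¬(t < 2*cnt - 1 → 2*t ≥ 4*cnt + 7)
Before cnt := t - 4: ¬(t > 9 → 2*t ≤ 9)
Before cnt := cnt: ¬(t > 9 → 2*t ≤ 9)
Answer: WP = ¬(t > 9 → 2*t ≤ 9)


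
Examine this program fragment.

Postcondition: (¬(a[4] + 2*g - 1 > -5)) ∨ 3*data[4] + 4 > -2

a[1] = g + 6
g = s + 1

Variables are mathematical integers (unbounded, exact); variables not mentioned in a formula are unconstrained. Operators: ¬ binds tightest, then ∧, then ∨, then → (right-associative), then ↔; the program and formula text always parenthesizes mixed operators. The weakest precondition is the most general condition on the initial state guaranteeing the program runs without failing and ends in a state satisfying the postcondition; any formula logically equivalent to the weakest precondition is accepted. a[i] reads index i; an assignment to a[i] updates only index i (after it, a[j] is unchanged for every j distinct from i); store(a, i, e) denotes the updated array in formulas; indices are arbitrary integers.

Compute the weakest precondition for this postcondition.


Working backward. After the program, the postcondition (¬(a[4] + 2*g - 1 > -5)) ∨ 3*data[4] + 4 > -2 must hold; in canonical form it is (¬(a[4] + 2*g > -4)) ∨ 3*data[4] > -6.
Before g := s + 1: (¬(a[4] + 2*s > -6)) ∨ 3*data[4] > -6
Before a[1] := g + 6: (¬(a[4] + 2*s > -6)) ∨ 3*data[4] > -6
Answer: WP = (¬(a[4] + 2*s > -6)) ∨ 3*data[4] > -6


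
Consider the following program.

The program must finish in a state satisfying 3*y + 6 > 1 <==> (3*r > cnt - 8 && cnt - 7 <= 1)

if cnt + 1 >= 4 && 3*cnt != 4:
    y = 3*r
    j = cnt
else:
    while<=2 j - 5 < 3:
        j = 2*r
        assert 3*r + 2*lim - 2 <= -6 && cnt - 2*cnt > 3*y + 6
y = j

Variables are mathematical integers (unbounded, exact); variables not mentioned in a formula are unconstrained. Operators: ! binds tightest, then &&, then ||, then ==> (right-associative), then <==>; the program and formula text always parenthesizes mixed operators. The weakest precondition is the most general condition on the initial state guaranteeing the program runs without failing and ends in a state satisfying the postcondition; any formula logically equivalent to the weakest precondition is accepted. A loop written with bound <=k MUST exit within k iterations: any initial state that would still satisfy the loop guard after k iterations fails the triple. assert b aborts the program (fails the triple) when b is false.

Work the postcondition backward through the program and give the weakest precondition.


Working backward. After the program, the postcondition 3*y + 6 > 1 <==> (3*r > cnt - 8 && cnt - 7 <= 1) must hold; in canonical form it is 3*y > -5 <==> (3*r > cnt - 8 && cnt <= 8).
Before y := j: 3*j > -5 <==> (3*r > cnt - 8 && cnt <= 8)
Then branch requires 3*cnt > -5 <==> (3*r > cnt - 8 && cnt <= 8); else branch requires (j < 8 ==> (2*lim + 3*r <= -4 && cnt + 3*y < -6 && (2*r < 8 ==> (2*lim + 3*r <= -4 && cnt + 3*y < -6 && (!(2*r < 8)) && (6*r > -5 <==> (3*r > cnt - 8 && cnt <= 8)))) && ((!(2*r < 8)) ==> (6*r > -5 <==> (3*r > cnt - 8 && cnt <= 8))))) && ((!(j < 8)) ==> (3*j > -5 <==> (3*r > cnt - 8 && cnt <= 8))).
Before the if: ((cnt >= 3 && 3*cnt != 4) ==> (3*cnt > -5 <==> (3*r > cnt - 8 && cnt <= 8))) && ((!(cnt >= 3 && 3*cnt != 4)) ==> ((j < 8 ==> (2*lim + 3*r <= -4 && cnt + 3*y < -6 && (2*r < 8 ==> (2*lim + 3*r <= -4 && cnt + 3*y < -6 && (!(2*r < 8)) && (6*r > -5 <==> (3*r > cnt - 8 && cnt <= 8)))) && ((!(2*r < 8)) ==> (6*r > -5 <==> (3*r > cnt - 8 && cnt <= 8))))) && ((!(j < 8)) ==> (3*j > -5 <==> (3*r > cnt - 8 && cnt <= 8)))))
Answer: WP = ((cnt >= 3 && 3*cnt != 4) ==> (3*cnt > -5 <==> (3*r > cnt - 8 && cnt <= 8))) && ((!(cnt >= 3 && 3*cnt != 4)) ==> ((j < 8 ==> (2*lim + 3*r <= -4 && cnt + 3*y < -6 && (2*r < 8 ==> (2*lim + 3*r <= -4 && cnt + 3*y < -6 && (!(2*r < 8)) && (6*r > -5 <==> (3*r > cnt - 8 && cnt <= 8)))) && ((!(2*r < 8)) ==> (6*r > -5 <==> (3*r > cnt - 8 && cnt <= 8))))) && ((!(j < 8)) ==> (3*j > -5 <==> (3*r > cnt - 8 && cnt <= 8)))))


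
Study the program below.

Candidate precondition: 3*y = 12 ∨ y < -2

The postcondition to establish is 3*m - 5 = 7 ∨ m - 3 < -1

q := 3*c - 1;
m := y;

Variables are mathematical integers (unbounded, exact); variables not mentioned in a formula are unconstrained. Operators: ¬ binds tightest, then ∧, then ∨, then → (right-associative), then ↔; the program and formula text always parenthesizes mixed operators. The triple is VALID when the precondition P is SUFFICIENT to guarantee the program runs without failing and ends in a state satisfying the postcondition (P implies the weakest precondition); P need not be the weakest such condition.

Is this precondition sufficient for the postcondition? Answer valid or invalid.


Working backward. After the program, the postcondition 3*m - 5 = 7 ∨ m - 3 < -1 must hold; in canonical form it is 3*m = 12 ∨ m < 2.
Before m := y: 3*y = 12 ∨ y < 2
Before q := 3*c - 1: 3*y = 12 ∨ y < 2
The weakest precondition is 3*y = 12 ∨ y < 2.
Check whether 3*y = 12 ∨ y < -2 implies it.
Every state satisfying the precondition satisfies the weakest precondition: the implication holds.
Answer: valid


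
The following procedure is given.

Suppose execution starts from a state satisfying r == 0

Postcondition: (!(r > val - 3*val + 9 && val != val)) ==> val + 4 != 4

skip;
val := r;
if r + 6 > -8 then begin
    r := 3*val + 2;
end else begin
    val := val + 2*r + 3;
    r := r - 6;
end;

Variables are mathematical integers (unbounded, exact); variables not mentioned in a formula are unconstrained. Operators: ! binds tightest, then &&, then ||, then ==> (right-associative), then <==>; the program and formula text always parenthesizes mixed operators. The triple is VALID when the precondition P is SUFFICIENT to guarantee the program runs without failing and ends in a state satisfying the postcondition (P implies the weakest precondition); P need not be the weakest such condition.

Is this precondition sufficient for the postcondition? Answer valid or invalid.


Working backward. After the program, the postcondition (!(r > val - 3*val + 9 && val != val)) ==> val + 4 != 4 must hold; in canonical form it is val != 0.
Then branch requires val != 0; else branch requires 2*r + val != -3.
Before the if: (r > -14 ==> val != 0) && ((!(r > -14)) ==> 2*r + val != -3)
Before val := r: (r > -14 ==> r != 0) && ((!(r > -14)) ==> 3*r != -3)
Before skip: (r > -14 ==> r != 0) && ((!(r > -14)) ==> 3*r != -3)
The weakest precondition is (r > -14 ==> r != 0) && ((!(r > -14)) ==> 3*r != -3).
Check whether r == 0 implies it.
Countermodel: at the initial state r = 0, the precondition holds but the weakest precondition fails.
Answer: invalid


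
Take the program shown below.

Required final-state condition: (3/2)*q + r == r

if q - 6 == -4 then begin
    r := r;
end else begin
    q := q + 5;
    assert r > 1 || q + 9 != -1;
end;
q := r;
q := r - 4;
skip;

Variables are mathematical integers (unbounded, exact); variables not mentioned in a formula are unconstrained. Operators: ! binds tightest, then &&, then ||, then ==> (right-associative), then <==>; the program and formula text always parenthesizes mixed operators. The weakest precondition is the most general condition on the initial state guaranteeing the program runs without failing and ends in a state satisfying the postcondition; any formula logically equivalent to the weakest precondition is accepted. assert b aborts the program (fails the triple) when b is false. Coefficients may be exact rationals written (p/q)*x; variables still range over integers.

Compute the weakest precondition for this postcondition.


Working backward. After the program, the postcondition (3/2)*q + r == r must hold; in canonical form it is (3/2)*q == 0.
Before skip: (3/2)*q == 0
Before q := r - 4: (3/2)*r == 6
Before q := r: (3/2)*r == 6
Then branch requires (3/2)*r == 6; else branch requires (r > 1 || q != -15) && (3/2)*r == 6.
Before the if: (q == 2 ==> (3/2)*r == 6) && ((!(q == 2)) ==> ((r > 1 || q != -15) && (3/2)*r == 6))
Answer: WP = (q == 2 ==> (3/2)*r == 6) && ((!(q == 2)) ==> ((r > 1 || q != -15) && (3/2)*r == 6))


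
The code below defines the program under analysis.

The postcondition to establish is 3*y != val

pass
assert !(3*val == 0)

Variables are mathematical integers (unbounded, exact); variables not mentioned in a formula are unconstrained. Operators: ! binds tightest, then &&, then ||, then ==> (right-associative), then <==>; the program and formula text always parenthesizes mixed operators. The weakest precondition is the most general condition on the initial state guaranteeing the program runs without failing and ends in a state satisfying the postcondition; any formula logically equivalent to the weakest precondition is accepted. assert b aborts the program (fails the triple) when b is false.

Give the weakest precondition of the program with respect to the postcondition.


Working backward. After the program, 3*y != val must hold.
Before assert !(3*val == 0): (!(3*val == 0)) && 3*y != val
Before skip: (!(3*val == 0)) && 3*y != val
Answer: WP = (!(3*val == 0)) && 3*y != val


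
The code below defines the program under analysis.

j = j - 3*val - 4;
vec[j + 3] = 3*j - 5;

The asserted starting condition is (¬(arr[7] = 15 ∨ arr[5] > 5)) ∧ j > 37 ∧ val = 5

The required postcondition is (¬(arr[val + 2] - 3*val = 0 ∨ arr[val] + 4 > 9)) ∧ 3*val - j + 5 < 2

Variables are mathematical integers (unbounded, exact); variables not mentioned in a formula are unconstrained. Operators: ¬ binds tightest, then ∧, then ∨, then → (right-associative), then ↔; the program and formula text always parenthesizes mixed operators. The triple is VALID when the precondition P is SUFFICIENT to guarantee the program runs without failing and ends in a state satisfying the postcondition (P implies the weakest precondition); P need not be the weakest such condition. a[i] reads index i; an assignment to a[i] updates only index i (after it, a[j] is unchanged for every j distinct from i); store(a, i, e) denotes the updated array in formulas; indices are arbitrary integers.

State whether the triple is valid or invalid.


Working backward. After the program, the postcondition (¬(arr[val + 2] - 3*val = 0 ∨ arr[val] + 4 > 9)) ∧ 3*val - j + 5 < 2 must hold; in canonical form it is (¬(arr[val + 2] = 3*val ∨ arr[val] > 5)) ∧ 3*val < j - 3.
Before vec[j + 3] := 3*j - 5: (¬(arr[val + 2] = 3*val ∨ arr[val] > 5)) ∧ 3*val < j - 3
Before j := j - 3*val - 4: (¬(arr[val + 2] = 3*val ∨ arr[val] > 5)) ∧ 6*val < j - 7
The weakest precondition is (¬(arr[val + 2] = 3*val ∨ arr[val] > 5)) ∧ 6*val < j - 7.
Check whether (¬(arr[7] = 15 ∨ arr[5] > 5)) ∧ j > 37 ∧ val = 5 implies it.
Every state satisfying the precondition satisfies the weakest precondition: the implication holds.
Answer: valid


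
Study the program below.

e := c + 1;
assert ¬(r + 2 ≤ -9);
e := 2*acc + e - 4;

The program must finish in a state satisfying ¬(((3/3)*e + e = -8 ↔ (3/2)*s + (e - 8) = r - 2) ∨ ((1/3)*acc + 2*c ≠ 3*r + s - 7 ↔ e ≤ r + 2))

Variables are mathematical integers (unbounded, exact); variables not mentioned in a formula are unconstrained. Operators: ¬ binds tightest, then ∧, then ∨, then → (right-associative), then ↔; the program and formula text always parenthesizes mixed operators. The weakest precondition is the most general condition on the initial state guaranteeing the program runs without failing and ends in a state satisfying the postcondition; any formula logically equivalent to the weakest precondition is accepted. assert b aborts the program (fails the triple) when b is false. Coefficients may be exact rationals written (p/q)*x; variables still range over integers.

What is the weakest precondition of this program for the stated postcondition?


Working backward. After the program, the postcondition ¬(((3/3)*e + e = -8 ↔ (3/2)*s + (e - 8) = r - 2) ∨ ((1/3)*acc + 2*c ≠ 3*r + s - 7 ↔ e ≤ r + 2)) must hold; in canonical form it is ¬((2*e = -8 ↔ e + (3/2)*s = r + 6) ∨ ((1/3)*acc + 2*c ≠ 3*r + s - 7 ↔ e ≤ r + 2)).
Before e := 2*acc + e - 4: ¬((4*acc + 2*e = 0 ↔ 2*acc + e + (3/2)*s = r + 10) ∨ ((1/3)*acc + 2*c ≠ 3*r + s - 7 ↔ 2*acc + e ≤ r + 6))
Before assert ¬(r + 2 ≤ -9): (¬(r ≤ -11)) ∧ (¬((4*acc + 2*e = 0 ↔ 2*acc + e + (3/2)*s = r + 10) ∨ ((1/3)*acc + 2*c ≠ 3*r + s - 7 ↔ 2*acc + e ≤ r + 6)))
Before e := c + 1: (¬(r ≤ -11)) ∧ (¬((4*acc + 2*c = -2 ↔ 2*acc + c + (3/2)*s = r + 9) ∨ ((1/3)*acc + 2*c ≠ 3*r + s - 7 ↔ 2*acc + c ≤ r + 5)))
Answer: WP = (¬(r ≤ -11)) ∧ (¬((4*acc + 2*c = -2 ↔ 2*acc + c + (3/2)*s = r + 9) ∨ ((1/3)*acc + 2*c ≠ 3*r + s - 7 ↔ 2*acc + c ≤ r + 5)))


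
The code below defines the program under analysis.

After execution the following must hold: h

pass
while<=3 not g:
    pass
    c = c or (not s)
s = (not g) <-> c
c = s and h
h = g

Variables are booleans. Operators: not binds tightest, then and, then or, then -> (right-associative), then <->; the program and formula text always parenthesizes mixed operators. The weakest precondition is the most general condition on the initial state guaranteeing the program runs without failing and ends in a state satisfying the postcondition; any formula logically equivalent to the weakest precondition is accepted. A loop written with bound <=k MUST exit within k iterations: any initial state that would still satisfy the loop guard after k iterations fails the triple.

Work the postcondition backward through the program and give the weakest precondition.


Working backward. After the program, h must hold.
Before h := g: g
Before c := s and h: g
Before s := (not g) <-> c: g
Before the loop (bound <=3), unroll the exhaustion recursion (WP_0 = exit-now case; WP_j = one more guarded iteration, up to j = 3):
  WP_0: g
  WP_1: (not g) -> g
  WP_2: (not g) -> ((not g) -> g)
  WP_3: (not g) -> ((not g) -> ((not g) -> g))
So before the loop: (not g) -> ((not g) -> ((not g) -> g))
Before skip: (not g) -> ((not g) -> ((not g) -> g))
Answer: WP = (not g) -> ((not g) -> ((not g) -> g))


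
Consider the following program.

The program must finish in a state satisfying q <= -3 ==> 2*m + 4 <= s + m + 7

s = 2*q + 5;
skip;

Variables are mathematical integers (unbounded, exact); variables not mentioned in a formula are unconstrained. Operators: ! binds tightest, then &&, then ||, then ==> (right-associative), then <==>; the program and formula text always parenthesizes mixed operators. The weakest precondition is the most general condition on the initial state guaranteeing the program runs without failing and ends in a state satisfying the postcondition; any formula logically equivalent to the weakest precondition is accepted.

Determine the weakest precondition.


Working backward. After the program, the postcondition q <= -3 ==> 2*m + 4 <= s + m + 7 must hold; in canonical form it is q <= -3 ==> m <= s + 3.
Before skip: q <= -3 ==> m <= s + 3
Before s := 2*q + 5: q <= -3 ==> m <= 2*q + 8
Answer: WP = q <= -3 ==> m <= 2*q + 8


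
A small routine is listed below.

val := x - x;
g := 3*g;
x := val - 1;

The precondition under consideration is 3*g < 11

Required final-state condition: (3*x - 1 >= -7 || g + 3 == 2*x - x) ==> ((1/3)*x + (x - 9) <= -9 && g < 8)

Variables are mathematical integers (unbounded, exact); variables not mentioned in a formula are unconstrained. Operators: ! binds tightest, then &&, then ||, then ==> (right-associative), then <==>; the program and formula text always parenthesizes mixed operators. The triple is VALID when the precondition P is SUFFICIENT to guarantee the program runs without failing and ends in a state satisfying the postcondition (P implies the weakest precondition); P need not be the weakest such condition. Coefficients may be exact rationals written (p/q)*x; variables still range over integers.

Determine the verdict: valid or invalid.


Working backward. After the program, the postcondition (3*x - 1 >= -7 || g + 3 == 2*x - x) ==> ((1/3)*x + (x - 9) <= -9 && g < 8) must hold; in canonical form it is (3*x >= -6 || g == x - 3) ==> ((4/3)*x <= 0 && g < 8).
Before x := val - 1: (3*val >= -3 || g == val - 4) ==> ((4/3)*val <= 4/3 && g < 8)
Before g := 3*g: (3*val >= -3 || 3*g == val - 4) ==> ((4/3)*val <= 4/3 && 3*g < 8)
Before val := x - x: 3*g < 8
The weakest precondition is 3*g < 8.
Check whether 3*g < 11 implies it.
Countermodel: at the initial state g = 3, the precondition holds but the weakest precondition fails.
Answer: invalid


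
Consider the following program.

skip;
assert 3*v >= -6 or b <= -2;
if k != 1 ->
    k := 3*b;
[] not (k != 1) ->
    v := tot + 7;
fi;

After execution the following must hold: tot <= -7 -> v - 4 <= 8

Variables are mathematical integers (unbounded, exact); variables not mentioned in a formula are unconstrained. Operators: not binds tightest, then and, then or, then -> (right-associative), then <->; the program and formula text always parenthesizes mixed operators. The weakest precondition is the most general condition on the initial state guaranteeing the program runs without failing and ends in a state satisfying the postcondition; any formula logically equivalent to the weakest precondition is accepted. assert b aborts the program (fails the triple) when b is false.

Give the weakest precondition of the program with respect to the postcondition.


Working backward. After the program, the postcondition tot <= -7 -> v - 4 <= 8 must hold; in canonical form it is tot <= -7 -> v <= 12.
Then branch requires tot <= -7 -> v <= 12; else branch requires tot <= -7 -> tot <= 5.
Before the if: (k != 1 -> (tot <= -7 -> v <= 12)) and ((not (k != 1)) -> (tot <= -7 -> tot <= 5))
Before assert 3*v >= -6 or b <= -2: (3*v >= -6 or b <= -2) and (k != 1 -> (tot <= -7 -> v <= 12)) and ((not (k != 1)) -> (tot <= -7 -> tot <= 5))
Before skip: (3*v >= -6 or b <= -2) and (k != 1 -> (tot <= -7 -> v <= 12)) and ((not (k != 1)) -> (tot <= -7 -> tot <= 5))
Answer: WP = (3*v >= -6 or b <= -2) and (k != 1 -> (tot <= -7 -> v <= 12)) and ((not (k != 1)) -> (tot <= -7 -> tot <= 5))


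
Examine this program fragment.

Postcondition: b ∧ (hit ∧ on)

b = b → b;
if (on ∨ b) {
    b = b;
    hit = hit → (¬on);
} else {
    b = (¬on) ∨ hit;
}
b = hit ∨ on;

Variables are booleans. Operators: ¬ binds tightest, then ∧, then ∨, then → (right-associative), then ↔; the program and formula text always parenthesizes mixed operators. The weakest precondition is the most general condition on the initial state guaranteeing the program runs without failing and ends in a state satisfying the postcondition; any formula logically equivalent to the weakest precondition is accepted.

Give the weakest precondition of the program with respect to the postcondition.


Working backward. After the program, the postcondition b ∧ (hit ∧ on) must hold; in canonical form it is b ∧ hit ∧ on.
Before b := hit ∨ on: (hit ∨ on) ∧ hit ∧ on
Then branch requires ((hit → (¬on)) ∨ on) ∧ (hit → (¬on)) ∧ on; else branch requires (hit ∨ on) ∧ hit ∧ on.
Before the if: ((on ∨ b) → (((hit → (¬on)) ∨ on) ∧ (hit → (¬on)) ∧ on)) ∧ ((¬(on ∨ b)) → ((hit ∨ on) ∧ hit ∧ on))
Before b := b → b: ((hit → (¬on)) ∨ on) ∧ (hit → (¬on)) ∧ on
Answer: WP = ((hit → (¬on)) ∨ on) ∧ (hit → (¬on)) ∧ on


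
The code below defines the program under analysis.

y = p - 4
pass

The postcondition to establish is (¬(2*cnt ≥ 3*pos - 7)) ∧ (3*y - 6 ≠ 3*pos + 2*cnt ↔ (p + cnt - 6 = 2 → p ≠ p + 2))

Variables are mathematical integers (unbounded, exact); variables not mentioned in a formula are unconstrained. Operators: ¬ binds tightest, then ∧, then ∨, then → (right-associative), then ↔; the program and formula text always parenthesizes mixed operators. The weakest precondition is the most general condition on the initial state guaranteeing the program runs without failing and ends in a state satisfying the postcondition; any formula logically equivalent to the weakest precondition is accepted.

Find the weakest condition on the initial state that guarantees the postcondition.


Working backward. After the program, the postcondition (¬(2*cnt ≥ 3*pos - 7)) ∧ (3*y - 6 ≠ 3*pos + 2*cnt ↔ (p + cnt - 6 = 2 → p ≠ p + 2)) must hold; in canonical form it is (¬(2*cnt ≥ 3*pos - 7)) ∧ 3*y ≠ 2*cnt + 3*pos + 6.
Before skip: (¬(2*cnt ≥ 3*pos - 7)) ∧ 3*y ≠ 2*cnt + 3*pos + 6
Before y := p - 4: (¬(2*cnt ≥ 3*pos - 7)) ∧ 3*p ≠ 2*cnt + 3*pos + 18
Answer: WP = (¬(2*cnt ≥ 3*pos - 7)) ∧ 3*p ≠ 2*cnt + 3*pos + 18


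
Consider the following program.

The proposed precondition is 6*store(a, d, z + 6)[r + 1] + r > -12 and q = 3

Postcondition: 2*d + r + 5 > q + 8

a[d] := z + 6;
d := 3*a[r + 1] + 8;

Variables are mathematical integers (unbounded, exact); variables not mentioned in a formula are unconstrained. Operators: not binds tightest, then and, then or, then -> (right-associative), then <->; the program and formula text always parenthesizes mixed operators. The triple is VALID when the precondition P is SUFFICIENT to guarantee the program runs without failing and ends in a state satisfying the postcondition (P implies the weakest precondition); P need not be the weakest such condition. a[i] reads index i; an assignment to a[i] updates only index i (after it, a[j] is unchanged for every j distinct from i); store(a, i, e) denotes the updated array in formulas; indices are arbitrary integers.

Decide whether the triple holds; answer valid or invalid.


Working backward. After the program, the postcondition 2*d + r + 5 > q + 8 must hold; in canonical form it is 2*d + r > q + 3.
Before d := 3*a[r + 1] + 8: 6*a[r + 1] + r > q - 13
Before a[d] := z + 6: 6*store(a, d, z + 6)[r + 1] + r > q - 13
The weakest precondition is 6*store(a, d, z + 6)[r + 1] + r > q - 13.
Check whether 6*store(a, d, z + 6)[r + 1] + r > -12 and q = 3 implies it.
Countermodel: at the initial state a = {[-9] = 0, [0] = 0, elsewhere 0}, d = 0, q = 3, r = -10, z = -6, the precondition holds but the weakest precondition fails.
Answer: invalid


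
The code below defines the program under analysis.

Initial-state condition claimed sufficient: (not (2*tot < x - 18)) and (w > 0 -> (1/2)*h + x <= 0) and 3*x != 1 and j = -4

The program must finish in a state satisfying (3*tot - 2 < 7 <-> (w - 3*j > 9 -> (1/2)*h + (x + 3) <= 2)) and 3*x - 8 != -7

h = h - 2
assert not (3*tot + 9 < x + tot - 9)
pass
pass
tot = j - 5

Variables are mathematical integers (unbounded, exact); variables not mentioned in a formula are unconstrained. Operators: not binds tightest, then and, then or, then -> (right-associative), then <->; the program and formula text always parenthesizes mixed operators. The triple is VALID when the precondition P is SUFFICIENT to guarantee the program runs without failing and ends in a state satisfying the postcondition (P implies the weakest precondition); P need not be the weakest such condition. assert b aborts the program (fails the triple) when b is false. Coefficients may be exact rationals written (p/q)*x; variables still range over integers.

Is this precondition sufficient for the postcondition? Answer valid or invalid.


Working backward. After the program, the postcondition (3*tot - 2 < 7 <-> (w - 3*j > 9 -> (1/2)*h + (x + 3) <= 2)) and 3*x - 8 != -7 must hold; in canonical form it is (3*tot < 9 <-> (w > 3*j + 9 -> (1/2)*h + x <= -1)) and 3*x != 1.
Before tot := j - 5: (3*j < 24 <-> (w > 3*j + 9 -> (1/2)*h + x <= -1)) and 3*x != 1
Before skip: (3*j < 24 <-> (w > 3*j + 9 -> (1/2)*h + x <= -1)) and 3*x != 1
Before skip: (3*j < 24 <-> (w > 3*j + 9 -> (1/2)*h + x <= -1)) and 3*x != 1
Before assert not (3*tot + 9 < x + tot - 9): (not (2*tot < x - 18)) and (3*j < 24 <-> (w > 3*j + 9 -> (1/2)*h + x <= -1)) and 3*x != 1
Before h := h - 2: (not (2*tot < x - 18)) and (3*j < 24 <-> (w > 3*j + 9 -> (1/2)*h + x <= 0)) and 3*x != 1
The weakest precondition is (not (2*tot < x - 18)) and (3*j < 24 <-> (w > 3*j + 9 -> (1/2)*h + x <= 0)) and 3*x != 1.
Check whether (not (2*tot < x - 18)) and (w > 0 -> (1/2)*h + x <= 0) and 3*x != 1 and j = -4 implies it.
Countermodel: at the initial state h = -35, j = -4, tot = 0, w = -2, x = 18, the precondition holds but the weakest precondition fails.
Answer: invalid


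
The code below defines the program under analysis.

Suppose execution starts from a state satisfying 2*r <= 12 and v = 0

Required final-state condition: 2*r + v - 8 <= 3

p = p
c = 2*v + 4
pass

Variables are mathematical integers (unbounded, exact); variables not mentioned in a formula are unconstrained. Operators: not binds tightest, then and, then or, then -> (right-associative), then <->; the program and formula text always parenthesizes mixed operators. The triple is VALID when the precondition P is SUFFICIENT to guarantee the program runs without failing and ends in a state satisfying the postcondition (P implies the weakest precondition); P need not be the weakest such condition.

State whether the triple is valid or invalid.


Working backward. After the program, the postcondition 2*r + v - 8 <= 3 must hold; in canonical form it is 2*r + v <= 11.
Before skip: 2*r + v <= 11
Before c := 2*v + 4: 2*r + v <= 11
Before p := p: 2*r + v <= 11
The weakest precondition is 2*r + v <= 11.
Check whether 2*r <= 12 and v = 0 implies it.
Countermodel: at the initial state r = 6, v = 0, the precondition holds but the weakest precondition fails.
Answer: invalid


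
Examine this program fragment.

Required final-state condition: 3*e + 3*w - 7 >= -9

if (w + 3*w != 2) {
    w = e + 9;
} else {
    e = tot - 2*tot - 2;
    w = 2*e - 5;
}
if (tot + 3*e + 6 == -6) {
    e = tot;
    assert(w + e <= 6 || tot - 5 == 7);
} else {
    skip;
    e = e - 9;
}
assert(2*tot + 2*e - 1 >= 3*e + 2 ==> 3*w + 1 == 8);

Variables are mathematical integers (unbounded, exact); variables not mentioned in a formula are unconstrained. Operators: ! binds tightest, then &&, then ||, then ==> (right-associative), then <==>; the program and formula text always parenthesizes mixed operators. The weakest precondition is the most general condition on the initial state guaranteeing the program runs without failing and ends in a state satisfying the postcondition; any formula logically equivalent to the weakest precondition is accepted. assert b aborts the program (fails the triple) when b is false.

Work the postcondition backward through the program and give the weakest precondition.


Working backward. After the program, the postcondition 3*e + 3*w - 7 >= -9 must hold; in canonical form it is 3*e + 3*w >= -2.
Before assert 2*tot + 2*e - 1 >= 3*e + 2 ==> 3*w + 1 == 8: (2*tot >= e + 3 ==> 3*w == 7) && 3*e + 3*w >= -2
Then branch requires (tot + w <= 6 || tot == 12) && (tot >= 3 ==> 3*w == 7) && 3*tot + 3*w >= -2; else branch requires (2*tot >= e - 6 ==> 3*w == 7) && 3*e + 3*w >= 25.
Before the if: (3*e + tot == -12 ==> ((tot + w <= 6 || tot == 12) && (tot >= 3 ==> 3*w == 7) && 3*tot + 3*w >= -2)) && ((!(3*e + tot == -12)) ==> ((2*tot >= e - 6 ==> 3*w == 7) && 3*e + 3*w >= 25))
Then branch requires (3*e + tot == -12 ==> ((e + tot <= -3 || tot == 12) && (tot >= 3 ==> 3*e == -20) && 3*e + 3*tot >= -29)) && ((!(3*e + tot == -12)) ==> ((2*tot >= e - 6 ==> 3*e == -20) && 6*e >= -2)); else branch requires (2*tot == 6 ==> ((tot >= -15 || tot == 12) && (tot >= 3 ==> 6*tot == -34) && 3*tot <= -25)) && ((!(2*tot == 6)) ==> ((3*tot >= -8 ==> 6*tot == -34) && 9*tot <= -58)).
Before the if: (4*w != 2 ==> ((3*e + tot == -12 ==> ((e + tot <= -3 || tot == 12) && (tot >= 3 ==> 3*e == -20) && 3*e + 3*tot >= -29)) && ((!(3*e + tot == -12)) ==> ((2*tot >= e - 6 ==> 3*e == -20) && 6*e >= -2)))) && ((!(4*w != 2)) ==> ((2*tot == 6 ==> ((tot >= -15 || tot == 12) && (tot >= 3 ==> 6*tot == -34) && 3*tot <= -25)) && ((!(2*tot == 6)) ==> ((3*tot >= -8 ==> 6*tot == -34) && 9*tot <= -58))))
Answer: WP = (4*w != 2 ==> ((3*e + tot == -12 ==> ((e + tot <= -3 || tot == 12) && (tot >= 3 ==> 3*e == -20) && 3*e + 3*tot >= -29)) && ((!(3*e + tot == -12)) ==> ((2*tot >= e - 6 ==> 3*e == -20) && 6*e >= -2)))) && ((!(4*w != 2)) ==> ((2*tot == 6 ==> ((tot >= -15 || tot == 12) && (tot >= 3 ==> 6*tot == -34) && 3*tot <= -25)) && ((!(2*tot == 6)) ==> ((3*tot >= -8 ==> 6*tot == -34) && 9*tot <= -58))))


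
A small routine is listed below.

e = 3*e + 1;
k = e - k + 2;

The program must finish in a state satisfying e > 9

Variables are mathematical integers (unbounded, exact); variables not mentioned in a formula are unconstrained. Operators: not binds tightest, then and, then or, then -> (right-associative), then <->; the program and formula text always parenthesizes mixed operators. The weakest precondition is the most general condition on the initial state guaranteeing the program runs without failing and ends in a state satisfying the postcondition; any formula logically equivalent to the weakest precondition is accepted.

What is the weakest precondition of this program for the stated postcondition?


Working backward. After the program, e > 9 must hold.
Before k := e - k + 2: e > 9
Before e := 3*e + 1: 3*e > 8
Answer: WP = 3*e > 8


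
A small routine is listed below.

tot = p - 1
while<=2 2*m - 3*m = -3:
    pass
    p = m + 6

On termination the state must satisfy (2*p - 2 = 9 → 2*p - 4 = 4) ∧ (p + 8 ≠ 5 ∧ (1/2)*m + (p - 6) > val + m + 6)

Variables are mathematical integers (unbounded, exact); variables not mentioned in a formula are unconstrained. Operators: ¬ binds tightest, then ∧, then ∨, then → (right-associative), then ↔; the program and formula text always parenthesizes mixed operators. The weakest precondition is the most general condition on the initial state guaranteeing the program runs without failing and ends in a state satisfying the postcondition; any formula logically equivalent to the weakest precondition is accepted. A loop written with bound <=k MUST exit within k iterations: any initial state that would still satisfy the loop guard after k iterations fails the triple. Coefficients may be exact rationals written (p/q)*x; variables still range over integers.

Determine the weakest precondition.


Working backward. After the program, the postcondition (2*p - 2 = 9 → 2*p - 4 = 4) ∧ (p + 8 ≠ 5 ∧ (1/2)*m + (p - 6) > val + m + 6) must hold; in canonical form it is (2*p = 11 → 2*p = 8) ∧ p ≠ -3 ∧ p > (1/2)*m + val + 12.
Before the loop (bound <=2), unroll the exhaustion recursion (WP_0 = exit-now case; WP_j = one more guarded iteration, up to j = 2):
  WP_0: (¬(m = 3)) ∧ (2*p = 11 → 2*p = 8) ∧ p ≠ -3 ∧ p > (1/2)*m + val + 12
  WP_1: (m = 3 → ((¬(m = 3)) ∧ (2*m = -1 → 2*m = -4) ∧ m ≠ -9 ∧ (1/2)*m > val + 6)) ∧ ((¬(m = 3)) → ((2*p = 11 → 2*p = 8) ∧ p ≠ -3 ∧ p > (1/2)*m + val + 12))
  WP_2: (m = 3 → ((m = 3 → ((¬(m = 3)) ∧ (2*m = -1 → 2*m = -4) ∧ m ≠ -9 ∧ (1/2)*m > val + 6)) ∧ ((¬(m = 3)) → ((2*m = -1 → 2*m = -4) ∧ m ≠ -9 ∧ (1/2)*m > val + 6)))) ∧ ((¬(m = 3)) → ((2*p = 11 → 2*p = 8) ∧ p ≠ -3 ∧ p > (1/2)*m + val + 12))
So before the loop: (m = 3 → ((m = 3 → ((¬(m = 3)) ∧ (2*m = -1 → 2*m = -4) ∧ m ≠ -9 ∧ (1/2)*m > val + 6)) ∧ ((¬(m = 3)) → ((2*m = -1 → 2*m = -4) ∧ m ≠ -9 ∧ (1/2)*m > val + 6)))) ∧ ((¬(m = 3)) → ((2*p = 11 → 2*p = 8) ∧ p ≠ -3 ∧ p > (1/2)*m + val + 12))
Before tot := p - 1: (m = 3 → ((m = 3 → ((¬(m = 3)) ∧ (2*m = -1 → 2*m = -4) ∧ m ≠ -9 ∧ (1/2)*m > val + 6)) ∧ ((¬(m = 3)) → ((2*m = -1 → 2*m = -4) ∧ m ≠ -9 ∧ (1/2)*m > val + 6)))) ∧ ((¬(m = 3)) → ((2*p = 11 → 2*p = 8) ∧ p ≠ -3 ∧ p > (1/2)*m + val + 12))
Answer: WP = (m = 3 → ((m = 3 → ((¬(m = 3)) ∧ (2*m = -1 → 2*m = -4) ∧ m ≠ -9 ∧ (1/2)*m > val + 6)) ∧ ((¬(m = 3)) → ((2*m = -1 → 2*m = -4) ∧ m ≠ -9 ∧ (1/2)*m > val + 6)))) ∧ ((¬(m = 3)) → ((2*p = 11 → 2*p = 8) ∧ p ≠ -3 ∧ p > (1/2)*m + val + 12))


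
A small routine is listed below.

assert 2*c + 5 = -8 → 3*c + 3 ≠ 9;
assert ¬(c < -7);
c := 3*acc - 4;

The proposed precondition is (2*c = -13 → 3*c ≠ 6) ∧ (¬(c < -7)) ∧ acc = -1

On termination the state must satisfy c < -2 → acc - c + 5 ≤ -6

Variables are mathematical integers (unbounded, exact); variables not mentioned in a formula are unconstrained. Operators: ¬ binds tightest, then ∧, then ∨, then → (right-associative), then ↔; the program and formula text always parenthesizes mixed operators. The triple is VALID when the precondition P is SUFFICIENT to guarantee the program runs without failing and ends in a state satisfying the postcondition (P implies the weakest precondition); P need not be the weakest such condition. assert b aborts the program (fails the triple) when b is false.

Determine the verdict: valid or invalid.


Working backward. After the program, the postcondition c < -2 → acc - c + 5 ≤ -6 must hold; in canonical form it is c < -2 → acc ≤ c - 11.
Before c := 3*acc - 4: 3*acc < 2 → 2*acc ≥ 15
Before assert ¬(c < -7): (¬(c < -7)) ∧ (3*acc < 2 → 2*acc ≥ 15)
Before assert 2*c + 5 = -8 → 3*c + 3 ≠ 9: (2*c = -13 → 3*c ≠ 6) ∧ (¬(c < -7)) ∧ (3*acc < 2 → 2*acc ≥ 15)
The weakest precondition is (2*c = -13 → 3*c ≠ 6) ∧ (¬(c < -7)) ∧ (3*acc < 2 → 2*acc ≥ 15).
Check whether (2*c = -13 → 3*c ≠ 6) ∧ (¬(c < -7)) ∧ acc = -1 implies it.
Countermodel: at the initial state acc = -1, c = -7, the precondition holds but the weakest precondition fails.
Answer: invalid


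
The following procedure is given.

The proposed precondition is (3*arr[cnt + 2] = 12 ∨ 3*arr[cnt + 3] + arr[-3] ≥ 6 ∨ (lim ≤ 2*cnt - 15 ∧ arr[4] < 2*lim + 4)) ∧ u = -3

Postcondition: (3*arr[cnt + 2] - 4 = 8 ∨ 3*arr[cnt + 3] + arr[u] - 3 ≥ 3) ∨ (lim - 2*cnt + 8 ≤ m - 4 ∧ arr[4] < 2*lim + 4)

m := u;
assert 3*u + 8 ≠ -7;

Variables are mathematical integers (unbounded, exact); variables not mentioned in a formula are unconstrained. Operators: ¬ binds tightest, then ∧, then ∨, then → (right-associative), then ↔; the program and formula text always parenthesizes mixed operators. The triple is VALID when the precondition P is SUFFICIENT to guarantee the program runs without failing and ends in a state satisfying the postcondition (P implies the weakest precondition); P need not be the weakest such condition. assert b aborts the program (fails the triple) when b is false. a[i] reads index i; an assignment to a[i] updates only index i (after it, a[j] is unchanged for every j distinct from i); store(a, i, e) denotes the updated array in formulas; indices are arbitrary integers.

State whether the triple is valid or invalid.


Working backward. After the program, the postcondition (3*arr[cnt + 2] - 4 = 8 ∨ 3*arr[cnt + 3] + arr[u] - 3 ≥ 3) ∨ (lim - 2*cnt + 8 ≤ m - 4 ∧ arr[4] < 2*lim + 4) must hold; in canonical form it is 3*arr[cnt + 2] = 12 ∨ 3*arr[cnt + 3] + arr[u] ≥ 6 ∨ (lim ≤ 2*cnt + m - 12 ∧ arr[4] < 2*lim + 4).
Before assert 3*u + 8 ≠ -7: 3*u ≠ -15 ∧ (3*arr[cnt + 2] = 12 ∨ 3*arr[cnt + 3] + arr[u] ≥ 6 ∨ (lim ≤ 2*cnt + m - 12 ∧ arr[4] < 2*lim + 4))
Before m := u: 3*u ≠ -15 ∧ (3*arr[cnt + 2] = 12 ∨ 3*arr[cnt + 3] + arr[u] ≥ 6 ∨ (lim ≤ 2*cnt + u - 12 ∧ arr[4] < 2*lim + 4))
The weakest precondition is 3*u ≠ -15 ∧ (3*arr[cnt + 2] = 12 ∨ 3*arr[cnt + 3] + arr[u] ≥ 6 ∨ (lim ≤ 2*cnt + u - 12 ∧ arr[4] < 2*lim + 4)).
Check whether (3*arr[cnt + 2] = 12 ∨ 3*arr[cnt + 3] + arr[-3] ≥ 6 ∨ (lim ≤ 2*cnt - 15 ∧ arr[4] < 2*lim + 4)) ∧ u = -3 implies it.
Every state satisfying the precondition satisfies the weakest precondition: the implication holds.
Answer: valid


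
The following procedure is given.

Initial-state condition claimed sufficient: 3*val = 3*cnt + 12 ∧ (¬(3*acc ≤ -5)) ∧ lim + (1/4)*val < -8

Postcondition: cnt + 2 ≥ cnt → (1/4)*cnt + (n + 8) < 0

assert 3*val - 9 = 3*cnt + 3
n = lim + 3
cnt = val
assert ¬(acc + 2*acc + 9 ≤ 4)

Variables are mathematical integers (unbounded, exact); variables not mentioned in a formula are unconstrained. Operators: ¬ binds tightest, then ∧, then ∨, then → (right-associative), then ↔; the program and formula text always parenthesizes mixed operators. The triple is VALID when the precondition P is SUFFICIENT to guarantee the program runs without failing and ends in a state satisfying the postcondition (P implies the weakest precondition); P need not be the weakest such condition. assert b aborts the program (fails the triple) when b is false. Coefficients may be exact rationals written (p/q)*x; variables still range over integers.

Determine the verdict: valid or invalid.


Working backward. After the program, the postcondition cnt + 2 ≥ cnt → (1/4)*cnt + (n + 8) < 0 must hold; in canonical form it is (1/4)*cnt + n < -8.
Before assert ¬(acc + 2*acc + 9 ≤ 4): (¬(3*acc ≤ -5)) ∧ (1/4)*cnt + n < -8
Before cnt := val: (¬(3*acc ≤ -5)) ∧ n + (1/4)*val < -8
Before n := lim + 3: (¬(3*acc ≤ -5)) ∧ lim + (1/4)*val < -11
Before assert 3*val - 9 = 3*cnt + 3: 3*val = 3*cnt + 12 ∧ (¬(3*acc ≤ -5)) ∧ lim + (1/4)*val < -11
The weakest precondition is 3*val = 3*cnt + 12 ∧ (¬(3*acc ≤ -5)) ∧ lim + (1/4)*val < -11.
Check whether 3*val = 3*cnt + 12 ∧ (¬(3*acc ≤ -5)) ∧ lim + (1/4)*val < -8 implies it.
Countermodel: at the initial state acc = -1, cnt = -5, lim = -8, val = -1, the precondition holds but the weakest precondition fails.
Answer: invalid


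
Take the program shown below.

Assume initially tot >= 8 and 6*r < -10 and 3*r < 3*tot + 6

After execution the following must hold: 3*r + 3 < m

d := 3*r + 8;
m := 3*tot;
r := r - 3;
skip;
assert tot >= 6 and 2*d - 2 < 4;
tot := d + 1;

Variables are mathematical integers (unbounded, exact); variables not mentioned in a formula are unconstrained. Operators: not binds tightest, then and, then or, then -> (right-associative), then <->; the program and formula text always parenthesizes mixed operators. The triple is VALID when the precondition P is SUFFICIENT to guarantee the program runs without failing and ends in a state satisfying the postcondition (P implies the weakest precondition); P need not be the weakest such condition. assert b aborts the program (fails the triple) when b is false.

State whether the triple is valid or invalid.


Working backward. After the program, the postcondition 3*r + 3 < m must hold; in canonical form it is 3*r < m - 3.
Before tot := d + 1: 3*r < m - 3
Before assert tot >= 6 and 2*d - 2 < 4: tot >= 6 and 2*d < 6 and 3*r < m - 3
Before skip: tot >= 6 and 2*d < 6 and 3*r < m - 3
Before r := r - 3: tot >= 6 and 2*d < 6 and 3*r < m + 6
Before m := 3*tot: tot >= 6 and 2*d < 6 and 3*r < 3*tot + 6
Before d := 3*r + 8: tot >= 6 and 6*r < -10 and 3*r < 3*tot + 6
The weakest precondition is tot >= 6 and 6*r < -10 and 3*r < 3*tot + 6.
Check whether tot >= 8 and 6*r < -10 and 3*r < 3*tot + 6 implies it.
Every state satisfying the precondition satisfies the weakest precondition: the implication holds.
Answer: valid
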